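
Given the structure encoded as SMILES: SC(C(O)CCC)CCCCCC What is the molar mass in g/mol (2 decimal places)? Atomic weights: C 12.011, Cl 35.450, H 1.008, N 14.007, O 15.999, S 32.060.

First, the molecular formula is C11H24OS (counting implicit H from valence).
  C: 11 × 12.011 = 132.121
  H: 24 × 1.008 = 24.192
  O: 1 × 15.999 = 15.999
  S: 1 × 32.060 = 32.060
Sum: 11×12.011 + 24×1.008 + 1×15.999 + 1×32.060 = 204.372 → 204.37 g/mol.

204.37 g/mol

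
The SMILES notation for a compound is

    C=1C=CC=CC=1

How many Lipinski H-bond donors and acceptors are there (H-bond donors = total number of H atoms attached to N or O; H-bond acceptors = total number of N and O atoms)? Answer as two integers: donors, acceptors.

0, 0

Donors: find every N or O and count the H atoms it carries.
  (no N or O atoms present)
Lipinski HBD = 0.
Acceptors: N atoms = 0, O atoms = 0 → HBA = 0.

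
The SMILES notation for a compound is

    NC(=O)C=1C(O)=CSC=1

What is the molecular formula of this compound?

Walk through each heavy atom and fill implicit hydrogens from standard valence (C 4, N 3, O 2, S 2, halogen 1):
  atom 1: N, bond orders sum to 1 (valence 3) → 2 H
  atom 2: C, bond orders sum to 4 (valence 4) → 0 H
  atom 3: O, bond orders sum to 2 (valence 2) → 0 H
  atom 4: C, bond orders sum to 4 (valence 4) → 0 H
  atom 5: C, bond orders sum to 4 (valence 4) → 0 H
  atom 6: O, bond orders sum to 1 (valence 2) → 1 H
  atom 7: C, bond orders sum to 3 (valence 4) → 1 H
  atom 8: S, bond orders sum to 2 (valence 2) → 0 H
  atom 9: C, bond orders sum to 3 (valence 4) → 1 H
Totals → C:5, H:5, N:1, O:2, S:1.
In Hill order: C5H5NO2S.

C5H5NO2S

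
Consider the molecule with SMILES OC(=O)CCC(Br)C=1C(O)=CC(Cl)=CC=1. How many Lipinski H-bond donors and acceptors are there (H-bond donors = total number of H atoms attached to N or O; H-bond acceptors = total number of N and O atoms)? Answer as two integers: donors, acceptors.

2, 3

Donors: find every N or O and count the H atoms it carries.
  atom 1 (O): bond orders sum to 1 → 1 H
  atom 3 (O): bond orders sum to 2 → 0 H
  atom 10 (O): bond orders sum to 1 → 1 H
Lipinski HBD = 2.
Acceptors: N atoms = 0, O atoms = 3 → HBA = 3.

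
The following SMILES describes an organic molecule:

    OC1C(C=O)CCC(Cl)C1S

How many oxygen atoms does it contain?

2

Scan the SMILES for O atoms (remember two-letter symbols like Cl and Br are single atoms).
Oxygen count: 2.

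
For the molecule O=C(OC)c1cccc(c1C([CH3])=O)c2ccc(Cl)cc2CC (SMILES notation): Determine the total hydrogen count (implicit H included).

17

Walk through each heavy atom and fill implicit hydrogens from standard valence (C 4, N 3, O 2, S 2, halogen 1); for lowercase aromatic atoms, an aromatic c carries 1 H when it has two neighbours and 0 H with three, and aromatic n carries 0 H:
  atom 1: O, bond orders sum to 2 (valence 2) → 0 H
  atom 2: C, bond orders sum to 4 (valence 4) → 0 H
  atom 3: O, bond orders sum to 2 (valence 2) → 0 H
  atom 4: C, bond orders sum to 1 (valence 4) → 3 H
  atom 5: aromatic c, 3 neighbours → 0 H
  atom 6: aromatic c, 2 neighbours → 1 H
  atom 7: aromatic c, 2 neighbours → 1 H
  atom 8: aromatic c, 2 neighbours → 1 H
  atom 9: aromatic c, 3 neighbours → 0 H
  atom 10: aromatic c, 3 neighbours → 0 H
  atom 11: C, bond orders sum to 4 (valence 4) → 0 H
  atom 12: C with explicit H count 3
  atom 13: O, bond orders sum to 2 (valence 2) → 0 H
  atom 14: aromatic c, 3 neighbours → 0 H
  atom 15: aromatic c, 2 neighbours → 1 H
  atom 16: aromatic c, 2 neighbours → 1 H
  atom 17: aromatic c, 3 neighbours → 0 H
  atom 18: Cl (halogen, monovalent) → 0 H
  atom 19: aromatic c, 2 neighbours → 1 H
  atom 20: aromatic c, 3 neighbours → 0 H
  atom 21: C, bond orders sum to 2 (valence 4) → 2 H
  atom 22: C, bond orders sum to 1 (valence 4) → 3 H
Total hydrogens: 17.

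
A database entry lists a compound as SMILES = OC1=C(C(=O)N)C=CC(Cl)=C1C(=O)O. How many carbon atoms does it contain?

Count every carbon token in the SMILES (each C, including those in ring-closure positions and inside branches).
Carbon count: 8.

8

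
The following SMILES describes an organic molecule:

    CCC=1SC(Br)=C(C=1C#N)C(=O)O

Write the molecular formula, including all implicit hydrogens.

Walk through each heavy atom and fill implicit hydrogens from standard valence (C 4, N 3, O 2, S 2, halogen 1):
  atom 1: C, bond orders sum to 1 (valence 4) → 3 H
  atom 2: C, bond orders sum to 2 (valence 4) → 2 H
  atom 3: C, bond orders sum to 4 (valence 4) → 0 H
  atom 4: S, bond orders sum to 2 (valence 2) → 0 H
  atom 5: C, bond orders sum to 4 (valence 4) → 0 H
  atom 6: Br (halogen, monovalent) → 0 H
  atom 7: C, bond orders sum to 4 (valence 4) → 0 H
  atom 8: C, bond orders sum to 4 (valence 4) → 0 H
  atom 9: C, bond orders sum to 4 (valence 4) → 0 H
  atom 10: N, bond orders sum to 3 (valence 3) → 0 H
  atom 11: C, bond orders sum to 4 (valence 4) → 0 H
  atom 12: O, bond orders sum to 2 (valence 2) → 0 H
  atom 13: O, bond orders sum to 1 (valence 2) → 1 H
Totals → C:8, H:6, Br:1, N:1, O:2, S:1.

C8H6BrNO2S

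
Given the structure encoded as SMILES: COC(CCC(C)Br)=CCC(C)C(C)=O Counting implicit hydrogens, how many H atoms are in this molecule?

Walk through each heavy atom and fill implicit hydrogens from standard valence (C 4, N 3, O 2, S 2, halogen 1):
  atom 1: C, bond orders sum to 1 (valence 4) → 3 H
  atom 2: O, bond orders sum to 2 (valence 2) → 0 H
  atom 3: C, bond orders sum to 4 (valence 4) → 0 H
  atom 4: C, bond orders sum to 2 (valence 4) → 2 H
  atom 5: C, bond orders sum to 2 (valence 4) → 2 H
  atom 6: C, bond orders sum to 3 (valence 4) → 1 H
  atom 7: C, bond orders sum to 1 (valence 4) → 3 H
  atom 8: Br (halogen, monovalent) → 0 H
  atom 9: C, bond orders sum to 3 (valence 4) → 1 H
  atom 10: C, bond orders sum to 2 (valence 4) → 2 H
  atom 11: C, bond orders sum to 3 (valence 4) → 1 H
  atom 12: C, bond orders sum to 1 (valence 4) → 3 H
  atom 13: C, bond orders sum to 4 (valence 4) → 0 H
  atom 14: C, bond orders sum to 1 (valence 4) → 3 H
  atom 15: O, bond orders sum to 2 (valence 2) → 0 H
Total hydrogens: 21.

21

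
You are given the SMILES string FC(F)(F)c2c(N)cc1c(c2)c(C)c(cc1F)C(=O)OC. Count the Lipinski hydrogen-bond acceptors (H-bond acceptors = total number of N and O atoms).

3

N atoms: 1; O atoms: 2.
Lipinski HBA = 1 + 2 = 3.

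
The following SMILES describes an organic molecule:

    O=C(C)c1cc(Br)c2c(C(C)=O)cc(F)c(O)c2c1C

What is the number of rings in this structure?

2

In SMILES, each pair of matching ring-closure digits denotes one ring-closing bond; the number of such bonds equals the number of independent rings.
Ring-closure bonds here: 2.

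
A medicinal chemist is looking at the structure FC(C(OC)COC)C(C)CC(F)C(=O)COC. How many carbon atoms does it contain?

12

Count every carbon token in the SMILES (each C, including those in ring-closure positions and inside branches).
Carbon count: 12.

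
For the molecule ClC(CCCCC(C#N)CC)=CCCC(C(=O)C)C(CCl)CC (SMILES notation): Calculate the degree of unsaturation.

4

Molecular formula: C19H31Cl2NO.
DoU = (2C + 2 + N − H − X) / 2, where X is the halogen count and O/S are ignored.
    = (2·19 + 2 + 1 − 31 − 2) / 2 = 8 / 2 = 4.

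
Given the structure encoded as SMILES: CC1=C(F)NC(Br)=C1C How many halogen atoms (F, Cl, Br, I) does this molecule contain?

2

Halogen atoms appear at heavy-atom positions 4, 7 (1×Br, 1×F).
Halogen count: 2.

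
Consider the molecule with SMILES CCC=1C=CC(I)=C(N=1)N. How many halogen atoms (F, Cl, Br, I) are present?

1

Halogen atoms appear at heavy-atom position 7 (1×I).
Other groups present: 1 primary amine.
Halogen count: 1.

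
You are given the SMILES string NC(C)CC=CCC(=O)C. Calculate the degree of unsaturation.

2

Molecular formula: C8H15NO.
DoU = (2C + 2 + N − H − X) / 2, where X is the halogen count and O/S are ignored.
    = (2·8 + 2 + 1 − 15 − 0) / 2 = 4 / 2 = 2.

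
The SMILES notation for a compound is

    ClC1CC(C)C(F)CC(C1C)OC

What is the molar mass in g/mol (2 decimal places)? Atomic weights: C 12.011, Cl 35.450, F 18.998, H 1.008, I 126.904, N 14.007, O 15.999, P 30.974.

208.70 g/mol

First, the molecular formula is C10H18ClFO (counting implicit H from valence).
  C: 10 × 12.011 = 120.110
  Cl: 1 × 35.450 = 35.450
  F: 1 × 18.998 = 18.998
  H: 18 × 1.008 = 18.144
  O: 1 × 15.999 = 15.999
Sum: 10×12.011 + 1×35.450 + 1×18.998 + 18×1.008 + 1×15.999 = 208.701 → 208.70 g/mol.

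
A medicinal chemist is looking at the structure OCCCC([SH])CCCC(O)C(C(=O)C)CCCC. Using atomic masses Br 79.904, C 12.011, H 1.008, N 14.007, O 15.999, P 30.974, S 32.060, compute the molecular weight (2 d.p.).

290.46 g/mol

First, the molecular formula is C15H30O3S (counting implicit H from valence).
  C: 15 × 12.011 = 180.165
  H: 30 × 1.008 = 30.240
  O: 3 × 15.999 = 47.997
  S: 1 × 32.060 = 32.060
Sum: 15×12.011 + 30×1.008 + 3×15.999 + 1×32.060 = 290.462 → 290.46 g/mol.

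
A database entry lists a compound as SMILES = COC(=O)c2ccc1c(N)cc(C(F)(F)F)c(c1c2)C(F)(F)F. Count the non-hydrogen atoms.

Every atom symbol written in the SMILES (organic subset) is one heavy atom; implicit H are not written.
Heavy atoms by element → C:14, F:6, N:1, O:2.
Total: 23.

23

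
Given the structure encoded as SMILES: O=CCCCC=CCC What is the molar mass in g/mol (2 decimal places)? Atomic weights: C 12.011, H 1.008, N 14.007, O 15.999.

First, the molecular formula is C8H14O (counting implicit H from valence).
  C: 8 × 12.011 = 96.088
  H: 14 × 1.008 = 14.112
  O: 1 × 15.999 = 15.999
Sum: 8×12.011 + 14×1.008 + 1×15.999 = 126.199 → 126.20 g/mol.

126.20 g/mol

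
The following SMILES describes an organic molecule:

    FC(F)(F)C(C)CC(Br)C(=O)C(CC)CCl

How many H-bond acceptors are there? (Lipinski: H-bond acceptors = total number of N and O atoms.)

1

N atoms: 0; O atoms: 1.
Lipinski HBA = 0 + 1 = 1.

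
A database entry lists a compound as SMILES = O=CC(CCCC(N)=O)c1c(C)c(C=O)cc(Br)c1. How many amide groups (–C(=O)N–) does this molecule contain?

The amide motif appears at heavy-atom position 7 in the SMILES.
Other groups present: 2 aldehyde.
Amide count: 1.

1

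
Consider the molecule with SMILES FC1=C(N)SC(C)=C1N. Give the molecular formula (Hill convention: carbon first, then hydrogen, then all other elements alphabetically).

Walk through each heavy atom and fill implicit hydrogens from standard valence (C 4, N 3, O 2, S 2, halogen 1):
  atom 1: F (halogen, monovalent) → 0 H
  atom 2: C, bond orders sum to 4 (valence 4) → 0 H
  atom 3: C, bond orders sum to 4 (valence 4) → 0 H
  atom 4: N, bond orders sum to 1 (valence 3) → 2 H
  atom 5: S, bond orders sum to 2 (valence 2) → 0 H
  atom 6: C, bond orders sum to 4 (valence 4) → 0 H
  atom 7: C, bond orders sum to 1 (valence 4) → 3 H
  atom 8: C, bond orders sum to 4 (valence 4) → 0 H
  atom 9: N, bond orders sum to 1 (valence 3) → 2 H
Totals → C:5, H:7, F:1, N:2, S:1.

C5H7FN2S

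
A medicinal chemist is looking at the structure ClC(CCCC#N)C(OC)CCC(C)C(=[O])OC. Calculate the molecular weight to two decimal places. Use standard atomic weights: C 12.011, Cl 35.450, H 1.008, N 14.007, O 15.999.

275.77 g/mol

First, the molecular formula is C13H22ClNO3 (counting implicit H from valence).
  C: 13 × 12.011 = 156.143
  Cl: 1 × 35.450 = 35.450
  H: 22 × 1.008 = 22.176
  N: 1 × 14.007 = 14.007
  O: 3 × 15.999 = 47.997
Sum: 13×12.011 + 1×35.450 + 22×1.008 + 1×14.007 + 3×15.999 = 275.773 → 275.77 g/mol.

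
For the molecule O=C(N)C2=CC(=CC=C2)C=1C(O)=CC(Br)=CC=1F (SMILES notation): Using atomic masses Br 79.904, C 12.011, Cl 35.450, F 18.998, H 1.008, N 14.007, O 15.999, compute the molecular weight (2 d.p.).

310.12 g/mol

First, the molecular formula is C13H9BrFNO2 (counting implicit H from valence).
  Br: 1 × 79.904 = 79.904
  C: 13 × 12.011 = 156.143
  F: 1 × 18.998 = 18.998
  H: 9 × 1.008 = 9.072
  N: 1 × 14.007 = 14.007
  O: 2 × 15.999 = 31.998
Sum: 1×79.904 + 13×12.011 + 1×18.998 + 9×1.008 + 1×14.007 + 2×15.999 = 310.122 → 310.12 g/mol.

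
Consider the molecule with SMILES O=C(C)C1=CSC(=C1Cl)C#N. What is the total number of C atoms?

7

Count every carbon token in the SMILES (each C, including those in ring-closure positions and inside branches).
Carbon count: 7.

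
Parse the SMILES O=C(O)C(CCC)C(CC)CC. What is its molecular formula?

Walk through each heavy atom and fill implicit hydrogens from standard valence (C 4, N 3, O 2, S 2, halogen 1):
  atom 1: O, bond orders sum to 2 (valence 2) → 0 H
  atom 2: C, bond orders sum to 4 (valence 4) → 0 H
  atom 3: O, bond orders sum to 1 (valence 2) → 1 H
  atom 4: C, bond orders sum to 3 (valence 4) → 1 H
  atom 5: C, bond orders sum to 2 (valence 4) → 2 H
  atom 6: C, bond orders sum to 2 (valence 4) → 2 H
  atom 7: C, bond orders sum to 1 (valence 4) → 3 H
  atom 8: C, bond orders sum to 3 (valence 4) → 1 H
  atom 9: C, bond orders sum to 2 (valence 4) → 2 H
  atom 10: C, bond orders sum to 1 (valence 4) → 3 H
  atom 11: C, bond orders sum to 2 (valence 4) → 2 H
  atom 12: C, bond orders sum to 1 (valence 4) → 3 H
Totals → C:10, H:20, O:2.
In Hill order: C10H20O2.

C10H20O2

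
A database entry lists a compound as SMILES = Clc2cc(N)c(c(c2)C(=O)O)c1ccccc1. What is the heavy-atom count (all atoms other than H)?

17

Every atom symbol written in the SMILES (organic subset) is one heavy atom; implicit H are not written.
Heavy atoms by element → C:13, Cl:1, N:1, O:2.
Total: 17.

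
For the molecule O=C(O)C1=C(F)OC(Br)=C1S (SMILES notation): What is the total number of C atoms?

Count every carbon token in the SMILES (each C, including those in ring-closure positions and inside branches).
Carbon count: 5.

5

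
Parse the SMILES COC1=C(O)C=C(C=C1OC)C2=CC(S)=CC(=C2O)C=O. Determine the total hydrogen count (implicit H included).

Walk through each heavy atom and fill implicit hydrogens from standard valence (C 4, N 3, O 2, S 2, halogen 1):
  atom 1: C, bond orders sum to 1 (valence 4) → 3 H
  atom 2: O, bond orders sum to 2 (valence 2) → 0 H
  atom 3: C, bond orders sum to 4 (valence 4) → 0 H
  atom 4: C, bond orders sum to 4 (valence 4) → 0 H
  atom 5: O, bond orders sum to 1 (valence 2) → 1 H
  atom 6: C, bond orders sum to 3 (valence 4) → 1 H
  atom 7: C, bond orders sum to 4 (valence 4) → 0 H
  atom 8: C, bond orders sum to 3 (valence 4) → 1 H
  atom 9: C, bond orders sum to 4 (valence 4) → 0 H
  atom 10: O, bond orders sum to 2 (valence 2) → 0 H
  atom 11: C, bond orders sum to 1 (valence 4) → 3 H
  atom 12: C, bond orders sum to 4 (valence 4) → 0 H
  atom 13: C, bond orders sum to 3 (valence 4) → 1 H
  atom 14: C, bond orders sum to 4 (valence 4) → 0 H
  atom 15: S, bond orders sum to 1 (valence 2) → 1 H
  atom 16: C, bond orders sum to 3 (valence 4) → 1 H
  atom 17: C, bond orders sum to 4 (valence 4) → 0 H
  atom 18: C, bond orders sum to 4 (valence 4) → 0 H
  atom 19: O, bond orders sum to 1 (valence 2) → 1 H
  atom 20: C, bond orders sum to 3 (valence 4) → 1 H
  atom 21: O, bond orders sum to 2 (valence 2) → 0 H
Total hydrogens: 14.

14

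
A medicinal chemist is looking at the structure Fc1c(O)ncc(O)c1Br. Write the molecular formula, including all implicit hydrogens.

C5H3BrFNO2

Walk through each heavy atom and fill implicit hydrogens from standard valence (C 4, N 3, O 2, S 2, halogen 1); for lowercase aromatic atoms, an aromatic c carries 1 H when it has two neighbours and 0 H with three, and aromatic n carries 0 H:
  atom 1: F (halogen, monovalent) → 0 H
  atom 2: aromatic c, 3 neighbours → 0 H
  atom 3: aromatic c, 3 neighbours → 0 H
  atom 4: O, bond orders sum to 1 (valence 2) → 1 H
  atom 5: aromatic n, 2 neighbours → 0 H
  atom 6: aromatic c, 2 neighbours → 1 H
  atom 7: aromatic c, 3 neighbours → 0 H
  atom 8: O, bond orders sum to 1 (valence 2) → 1 H
  atom 9: aromatic c, 3 neighbours → 0 H
  atom 10: Br (halogen, monovalent) → 0 H
Totals → C:5, H:3, Br:1, F:1, N:1, O:2.
In Hill order: C5H3BrFNO2.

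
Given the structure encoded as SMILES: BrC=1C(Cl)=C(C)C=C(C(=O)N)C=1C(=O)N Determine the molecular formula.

Walk through each heavy atom and fill implicit hydrogens from standard valence (C 4, N 3, O 2, S 2, halogen 1):
  atom 1: Br (halogen, monovalent) → 0 H
  atom 2: C, bond orders sum to 4 (valence 4) → 0 H
  atom 3: C, bond orders sum to 4 (valence 4) → 0 H
  atom 4: Cl (halogen, monovalent) → 0 H
  atom 5: C, bond orders sum to 4 (valence 4) → 0 H
  atom 6: C, bond orders sum to 1 (valence 4) → 3 H
  atom 7: C, bond orders sum to 3 (valence 4) → 1 H
  atom 8: C, bond orders sum to 4 (valence 4) → 0 H
  atom 9: C, bond orders sum to 4 (valence 4) → 0 H
  atom 10: O, bond orders sum to 2 (valence 2) → 0 H
  atom 11: N, bond orders sum to 1 (valence 3) → 2 H
  atom 12: C, bond orders sum to 4 (valence 4) → 0 H
  atom 13: C, bond orders sum to 4 (valence 4) → 0 H
  atom 14: O, bond orders sum to 2 (valence 2) → 0 H
  atom 15: N, bond orders sum to 1 (valence 3) → 2 H
Totals → C:9, H:8, Br:1, Cl:1, N:2, O:2.
In Hill order: C9H8BrClN2O2.

C9H8BrClN2O2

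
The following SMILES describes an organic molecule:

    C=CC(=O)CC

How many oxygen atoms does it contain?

1

Scan the SMILES for O atoms (remember two-letter symbols like Cl and Br are single atoms).
Oxygen count: 1.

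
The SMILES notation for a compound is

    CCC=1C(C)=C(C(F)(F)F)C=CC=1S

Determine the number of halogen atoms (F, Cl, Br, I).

3

Halogen atoms appear at heavy-atom positions 8, 9, 10 (3×F).
Other groups present: 1 thiol.
Halogen count: 3.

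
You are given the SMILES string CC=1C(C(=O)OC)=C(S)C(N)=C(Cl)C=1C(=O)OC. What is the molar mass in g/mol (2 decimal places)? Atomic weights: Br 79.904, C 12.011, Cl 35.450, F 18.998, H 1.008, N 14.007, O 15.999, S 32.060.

289.73 g/mol

First, the molecular formula is C11H12ClNO4S (counting implicit H from valence).
  C: 11 × 12.011 = 132.121
  Cl: 1 × 35.450 = 35.450
  H: 12 × 1.008 = 12.096
  N: 1 × 14.007 = 14.007
  O: 4 × 15.999 = 63.996
  S: 1 × 32.060 = 32.060
Sum: 11×12.011 + 1×35.450 + 12×1.008 + 1×14.007 + 4×15.999 + 1×32.060 = 289.730 → 289.73 g/mol.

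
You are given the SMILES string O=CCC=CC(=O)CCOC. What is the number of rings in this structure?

0

In SMILES, each pair of matching ring-closure digits denotes one ring-closing bond; the number of such bonds equals the number of independent rings.
Ring-closure bonds here: 0.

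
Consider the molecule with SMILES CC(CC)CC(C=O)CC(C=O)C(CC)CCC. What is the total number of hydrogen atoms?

30

Walk through each heavy atom and fill implicit hydrogens from standard valence (C 4, N 3, O 2, S 2, halogen 1):
  atom 1: C, bond orders sum to 1 (valence 4) → 3 H
  atom 2: C, bond orders sum to 3 (valence 4) → 1 H
  atom 3: C, bond orders sum to 2 (valence 4) → 2 H
  atom 4: C, bond orders sum to 1 (valence 4) → 3 H
  atom 5: C, bond orders sum to 2 (valence 4) → 2 H
  atom 6: C, bond orders sum to 3 (valence 4) → 1 H
  atom 7: C, bond orders sum to 3 (valence 4) → 1 H
  atom 8: O, bond orders sum to 2 (valence 2) → 0 H
  atom 9: C, bond orders sum to 2 (valence 4) → 2 H
  atom 10: C, bond orders sum to 3 (valence 4) → 1 H
  atom 11: C, bond orders sum to 3 (valence 4) → 1 H
  atom 12: O, bond orders sum to 2 (valence 2) → 0 H
  atom 13: C, bond orders sum to 3 (valence 4) → 1 H
  atom 14: C, bond orders sum to 2 (valence 4) → 2 H
  atom 15: C, bond orders sum to 1 (valence 4) → 3 H
  atom 16: C, bond orders sum to 2 (valence 4) → 2 H
  atom 17: C, bond orders sum to 2 (valence 4) → 2 H
  atom 18: C, bond orders sum to 1 (valence 4) → 3 H
Total hydrogens: 30.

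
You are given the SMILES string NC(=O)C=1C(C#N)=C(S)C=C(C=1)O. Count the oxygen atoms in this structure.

Scan the SMILES for O atoms (remember two-letter symbols like Cl and Br are single atoms).
Oxygen count: 2.

2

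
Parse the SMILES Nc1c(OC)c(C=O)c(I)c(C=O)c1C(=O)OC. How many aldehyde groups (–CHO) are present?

The aldehyde motif appears at heavy-atom positions 7, 12 in the SMILES.
Other groups present: 1 ester, 1 ether, 1 primary amine.
Aldehyde count: 2.

2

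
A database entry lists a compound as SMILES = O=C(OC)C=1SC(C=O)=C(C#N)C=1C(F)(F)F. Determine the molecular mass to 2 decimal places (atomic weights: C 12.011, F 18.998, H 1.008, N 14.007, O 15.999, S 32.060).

First, the molecular formula is C9H4F3NO3S (counting implicit H from valence).
  C: 9 × 12.011 = 108.099
  F: 3 × 18.998 = 56.994
  H: 4 × 1.008 = 4.032
  N: 1 × 14.007 = 14.007
  O: 3 × 15.999 = 47.997
  S: 1 × 32.060 = 32.060
Sum: 9×12.011 + 3×18.998 + 4×1.008 + 1×14.007 + 3×15.999 + 1×32.060 = 263.189 → 263.19 g/mol.

263.19 g/mol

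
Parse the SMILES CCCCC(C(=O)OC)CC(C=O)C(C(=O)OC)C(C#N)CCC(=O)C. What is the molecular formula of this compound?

Walk through each heavy atom and fill implicit hydrogens from standard valence (C 4, N 3, O 2, S 2, halogen 1):
  atom 1: C, bond orders sum to 1 (valence 4) → 3 H
  atom 2: C, bond orders sum to 2 (valence 4) → 2 H
  atom 3: C, bond orders sum to 2 (valence 4) → 2 H
  atom 4: C, bond orders sum to 2 (valence 4) → 2 H
  atom 5: C, bond orders sum to 3 (valence 4) → 1 H
  atom 6: C, bond orders sum to 4 (valence 4) → 0 H
  atom 7: O, bond orders sum to 2 (valence 2) → 0 H
  atom 8: O, bond orders sum to 2 (valence 2) → 0 H
  atom 9: C, bond orders sum to 1 (valence 4) → 3 H
  atom 10: C, bond orders sum to 2 (valence 4) → 2 H
  atom 11: C, bond orders sum to 3 (valence 4) → 1 H
  atom 12: C, bond orders sum to 3 (valence 4) → 1 H
  atom 13: O, bond orders sum to 2 (valence 2) → 0 H
  atom 14: C, bond orders sum to 3 (valence 4) → 1 H
  atom 15: C, bond orders sum to 4 (valence 4) → 0 H
  atom 16: O, bond orders sum to 2 (valence 2) → 0 H
  atom 17: O, bond orders sum to 2 (valence 2) → 0 H
  atom 18: C, bond orders sum to 1 (valence 4) → 3 H
  atom 19: C, bond orders sum to 3 (valence 4) → 1 H
  atom 20: C, bond orders sum to 4 (valence 4) → 0 H
  atom 21: N, bond orders sum to 3 (valence 3) → 0 H
  atom 22: C, bond orders sum to 2 (valence 4) → 2 H
  atom 23: C, bond orders sum to 2 (valence 4) → 2 H
  atom 24: C, bond orders sum to 4 (valence 4) → 0 H
  atom 25: O, bond orders sum to 2 (valence 2) → 0 H
  atom 26: C, bond orders sum to 1 (valence 4) → 3 H
Totals → C:19, H:29, N:1, O:6.
In Hill order: C19H29NO6.

C19H29NO6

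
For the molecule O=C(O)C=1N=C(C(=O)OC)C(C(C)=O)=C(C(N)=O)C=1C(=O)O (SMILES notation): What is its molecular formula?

Walk through each heavy atom and fill implicit hydrogens from standard valence (C 4, N 3, O 2, S 2, halogen 1):
  atom 1: O, bond orders sum to 2 (valence 2) → 0 H
  atom 2: C, bond orders sum to 4 (valence 4) → 0 H
  atom 3: O, bond orders sum to 1 (valence 2) → 1 H
  atom 4: C, bond orders sum to 4 (valence 4) → 0 H
  atom 5: N, bond orders sum to 3 (valence 3) → 0 H
  atom 6: C, bond orders sum to 4 (valence 4) → 0 H
  atom 7: C, bond orders sum to 4 (valence 4) → 0 H
  atom 8: O, bond orders sum to 2 (valence 2) → 0 H
  atom 9: O, bond orders sum to 2 (valence 2) → 0 H
  atom 10: C, bond orders sum to 1 (valence 4) → 3 H
  atom 11: C, bond orders sum to 4 (valence 4) → 0 H
  atom 12: C, bond orders sum to 4 (valence 4) → 0 H
  atom 13: C, bond orders sum to 1 (valence 4) → 3 H
  atom 14: O, bond orders sum to 2 (valence 2) → 0 H
  atom 15: C, bond orders sum to 4 (valence 4) → 0 H
  atom 16: C, bond orders sum to 4 (valence 4) → 0 H
  atom 17: N, bond orders sum to 1 (valence 3) → 2 H
  atom 18: O, bond orders sum to 2 (valence 2) → 0 H
  atom 19: C, bond orders sum to 4 (valence 4) → 0 H
  atom 20: C, bond orders sum to 4 (valence 4) → 0 H
  atom 21: O, bond orders sum to 2 (valence 2) → 0 H
  atom 22: O, bond orders sum to 1 (valence 2) → 1 H
Totals → C:12, H:10, N:2, O:8.

C12H10N2O8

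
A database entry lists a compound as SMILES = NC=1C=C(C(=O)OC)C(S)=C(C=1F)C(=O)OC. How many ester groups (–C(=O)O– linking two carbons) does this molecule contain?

2

The ester motif appears at heavy-atom positions 5, 14 in the SMILES.
Other groups present: 1 primary amine, 1 thiol.
Ester count: 2.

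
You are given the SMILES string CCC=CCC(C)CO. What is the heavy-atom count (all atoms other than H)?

Every atom symbol written in the SMILES (organic subset) is one heavy atom; implicit H are not written.
Heavy atoms by element → C:8, O:1.
Total: 9.

9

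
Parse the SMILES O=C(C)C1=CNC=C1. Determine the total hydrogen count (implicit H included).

Walk through each heavy atom and fill implicit hydrogens from standard valence (C 4, N 3, O 2, S 2, halogen 1):
  atom 1: O, bond orders sum to 2 (valence 2) → 0 H
  atom 2: C, bond orders sum to 4 (valence 4) → 0 H
  atom 3: C, bond orders sum to 1 (valence 4) → 3 H
  atom 4: C, bond orders sum to 4 (valence 4) → 0 H
  atom 5: C, bond orders sum to 3 (valence 4) → 1 H
  atom 6: N, bond orders sum to 2 (valence 3) → 1 H
  atom 7: C, bond orders sum to 3 (valence 4) → 1 H
  atom 8: C, bond orders sum to 3 (valence 4) → 1 H
Total hydrogens: 7.

7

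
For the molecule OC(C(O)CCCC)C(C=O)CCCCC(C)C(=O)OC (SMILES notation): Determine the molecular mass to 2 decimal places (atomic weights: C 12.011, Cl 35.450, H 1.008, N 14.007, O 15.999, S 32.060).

First, the molecular formula is C16H30O5 (counting implicit H from valence).
  C: 16 × 12.011 = 192.176
  H: 30 × 1.008 = 30.240
  O: 5 × 15.999 = 79.995
Sum: 16×12.011 + 30×1.008 + 5×15.999 = 302.411 → 302.41 g/mol.

302.41 g/mol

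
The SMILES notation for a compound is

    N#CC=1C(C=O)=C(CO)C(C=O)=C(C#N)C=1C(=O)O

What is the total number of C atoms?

Count every carbon token in the SMILES (each C, including those in ring-closure positions and inside branches).
Carbon count: 12.

12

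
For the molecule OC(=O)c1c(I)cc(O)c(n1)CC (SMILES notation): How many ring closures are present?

1

In SMILES, each pair of matching ring-closure digits denotes one ring-closing bond; the number of such bonds equals the number of independent rings.
Ring-closure bonds here: 1.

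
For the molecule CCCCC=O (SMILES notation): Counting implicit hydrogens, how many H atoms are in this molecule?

Walk through each heavy atom and fill implicit hydrogens from standard valence (C 4, N 3, O 2, S 2, halogen 1):
  atom 1: C, bond orders sum to 1 (valence 4) → 3 H
  atom 2: C, bond orders sum to 2 (valence 4) → 2 H
  atom 3: C, bond orders sum to 2 (valence 4) → 2 H
  atom 4: C, bond orders sum to 2 (valence 4) → 2 H
  atom 5: C, bond orders sum to 3 (valence 4) → 1 H
  atom 6: O, bond orders sum to 2 (valence 2) → 0 H
Total hydrogens: 10.

10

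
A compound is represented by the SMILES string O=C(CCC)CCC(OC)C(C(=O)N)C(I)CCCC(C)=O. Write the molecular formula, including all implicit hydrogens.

Walk through each heavy atom and fill implicit hydrogens from standard valence (C 4, N 3, O 2, S 2, halogen 1):
  atom 1: O, bond orders sum to 2 (valence 2) → 0 H
  atom 2: C, bond orders sum to 4 (valence 4) → 0 H
  atom 3: C, bond orders sum to 2 (valence 4) → 2 H
  atom 4: C, bond orders sum to 2 (valence 4) → 2 H
  atom 5: C, bond orders sum to 1 (valence 4) → 3 H
  atom 6: C, bond orders sum to 2 (valence 4) → 2 H
  atom 7: C, bond orders sum to 2 (valence 4) → 2 H
  atom 8: C, bond orders sum to 3 (valence 4) → 1 H
  atom 9: O, bond orders sum to 2 (valence 2) → 0 H
  atom 10: C, bond orders sum to 1 (valence 4) → 3 H
  atom 11: C, bond orders sum to 3 (valence 4) → 1 H
  atom 12: C, bond orders sum to 4 (valence 4) → 0 H
  atom 13: O, bond orders sum to 2 (valence 2) → 0 H
  atom 14: N, bond orders sum to 1 (valence 3) → 2 H
  atom 15: C, bond orders sum to 3 (valence 4) → 1 H
  atom 16: I (halogen, monovalent) → 0 H
  atom 17: C, bond orders sum to 2 (valence 4) → 2 H
  atom 18: C, bond orders sum to 2 (valence 4) → 2 H
  atom 19: C, bond orders sum to 2 (valence 4) → 2 H
  atom 20: C, bond orders sum to 4 (valence 4) → 0 H
  atom 21: C, bond orders sum to 1 (valence 4) → 3 H
  atom 22: O, bond orders sum to 2 (valence 2) → 0 H
Totals → C:16, H:28, I:1, N:1, O:4.
In Hill order: C16H28INO4.

C16H28INO4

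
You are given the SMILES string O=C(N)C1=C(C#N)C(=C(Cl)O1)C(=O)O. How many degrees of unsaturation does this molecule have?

Molecular formula: C7H3ClN2O4.
DoU = (2C + 2 + N − H − X) / 2, where X is the halogen count and O/S are ignored.
    = (2·7 + 2 + 2 − 3 − 1) / 2 = 14 / 2 = 7.

7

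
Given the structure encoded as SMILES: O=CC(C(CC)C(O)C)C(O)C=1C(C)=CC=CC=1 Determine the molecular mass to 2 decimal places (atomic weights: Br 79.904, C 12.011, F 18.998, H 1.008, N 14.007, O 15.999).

250.34 g/mol

First, the molecular formula is C15H22O3 (counting implicit H from valence).
  C: 15 × 12.011 = 180.165
  H: 22 × 1.008 = 22.176
  O: 3 × 15.999 = 47.997
Sum: 15×12.011 + 22×1.008 + 3×15.999 = 250.338 → 250.34 g/mol.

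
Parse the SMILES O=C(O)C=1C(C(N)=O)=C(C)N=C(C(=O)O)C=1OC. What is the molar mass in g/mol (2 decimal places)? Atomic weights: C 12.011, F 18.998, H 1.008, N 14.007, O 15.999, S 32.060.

254.20 g/mol

First, the molecular formula is C10H10N2O6 (counting implicit H from valence).
  C: 10 × 12.011 = 120.110
  H: 10 × 1.008 = 10.080
  N: 2 × 14.007 = 28.014
  O: 6 × 15.999 = 95.994
Sum: 10×12.011 + 10×1.008 + 2×14.007 + 6×15.999 = 254.198 → 254.20 g/mol.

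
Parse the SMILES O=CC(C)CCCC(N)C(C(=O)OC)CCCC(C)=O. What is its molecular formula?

Walk through each heavy atom and fill implicit hydrogens from standard valence (C 4, N 3, O 2, S 2, halogen 1):
  atom 1: O, bond orders sum to 2 (valence 2) → 0 H
  atom 2: C, bond orders sum to 3 (valence 4) → 1 H
  atom 3: C, bond orders sum to 3 (valence 4) → 1 H
  atom 4: C, bond orders sum to 1 (valence 4) → 3 H
  atom 5: C, bond orders sum to 2 (valence 4) → 2 H
  atom 6: C, bond orders sum to 2 (valence 4) → 2 H
  atom 7: C, bond orders sum to 2 (valence 4) → 2 H
  atom 8: C, bond orders sum to 3 (valence 4) → 1 H
  atom 9: N, bond orders sum to 1 (valence 3) → 2 H
  atom 10: C, bond orders sum to 3 (valence 4) → 1 H
  atom 11: C, bond orders sum to 4 (valence 4) → 0 H
  atom 12: O, bond orders sum to 2 (valence 2) → 0 H
  atom 13: O, bond orders sum to 2 (valence 2) → 0 H
  atom 14: C, bond orders sum to 1 (valence 4) → 3 H
  atom 15: C, bond orders sum to 2 (valence 4) → 2 H
  atom 16: C, bond orders sum to 2 (valence 4) → 2 H
  atom 17: C, bond orders sum to 2 (valence 4) → 2 H
  atom 18: C, bond orders sum to 4 (valence 4) → 0 H
  atom 19: C, bond orders sum to 1 (valence 4) → 3 H
  atom 20: O, bond orders sum to 2 (valence 2) → 0 H
Totals → C:15, H:27, N:1, O:4.
In Hill order: C15H27NO4.

C15H27NO4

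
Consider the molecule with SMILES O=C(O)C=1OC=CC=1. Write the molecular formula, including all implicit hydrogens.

C5H4O3

Walk through each heavy atom and fill implicit hydrogens from standard valence (C 4, N 3, O 2, S 2, halogen 1):
  atom 1: O, bond orders sum to 2 (valence 2) → 0 H
  atom 2: C, bond orders sum to 4 (valence 4) → 0 H
  atom 3: O, bond orders sum to 1 (valence 2) → 1 H
  atom 4: C, bond orders sum to 4 (valence 4) → 0 H
  atom 5: O, bond orders sum to 2 (valence 2) → 0 H
  atom 6: C, bond orders sum to 3 (valence 4) → 1 H
  atom 7: C, bond orders sum to 3 (valence 4) → 1 H
  atom 8: C, bond orders sum to 3 (valence 4) → 1 H
Totals → C:5, H:4, O:3.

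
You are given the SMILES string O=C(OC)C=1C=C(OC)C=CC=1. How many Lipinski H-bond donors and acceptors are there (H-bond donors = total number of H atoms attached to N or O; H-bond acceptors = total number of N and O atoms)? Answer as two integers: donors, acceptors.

0, 3

Donors: find every N or O and count the H atoms it carries.
  atom 1 (O): bond orders sum to 2 → 0 H
  atom 3 (O): bond orders sum to 2 → 0 H
  atom 8 (O): bond orders sum to 2 → 0 H
Lipinski HBD = 0.
Acceptors: N atoms = 0, O atoms = 3 → HBA = 3.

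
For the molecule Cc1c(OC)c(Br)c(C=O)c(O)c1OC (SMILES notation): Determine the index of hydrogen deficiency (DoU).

Molecular formula: C10H11BrO4.
DoU = (2C + 2 + N − H − X) / 2, where X is the halogen count and O/S are ignored.
    = (2·10 + 2 + 0 − 11 − 1) / 2 = 10 / 2 = 5.

5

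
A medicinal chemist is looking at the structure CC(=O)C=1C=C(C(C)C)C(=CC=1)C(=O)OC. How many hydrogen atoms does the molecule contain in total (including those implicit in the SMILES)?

16

Walk through each heavy atom and fill implicit hydrogens from standard valence (C 4, N 3, O 2, S 2, halogen 1):
  atom 1: C, bond orders sum to 1 (valence 4) → 3 H
  atom 2: C, bond orders sum to 4 (valence 4) → 0 H
  atom 3: O, bond orders sum to 2 (valence 2) → 0 H
  atom 4: C, bond orders sum to 4 (valence 4) → 0 H
  atom 5: C, bond orders sum to 3 (valence 4) → 1 H
  atom 6: C, bond orders sum to 4 (valence 4) → 0 H
  atom 7: C, bond orders sum to 3 (valence 4) → 1 H
  atom 8: C, bond orders sum to 1 (valence 4) → 3 H
  atom 9: C, bond orders sum to 1 (valence 4) → 3 H
  atom 10: C, bond orders sum to 4 (valence 4) → 0 H
  atom 11: C, bond orders sum to 3 (valence 4) → 1 H
  atom 12: C, bond orders sum to 3 (valence 4) → 1 H
  atom 13: C, bond orders sum to 4 (valence 4) → 0 H
  atom 14: O, bond orders sum to 2 (valence 2) → 0 H
  atom 15: O, bond orders sum to 2 (valence 2) → 0 H
  atom 16: C, bond orders sum to 1 (valence 4) → 3 H
Total hydrogens: 16.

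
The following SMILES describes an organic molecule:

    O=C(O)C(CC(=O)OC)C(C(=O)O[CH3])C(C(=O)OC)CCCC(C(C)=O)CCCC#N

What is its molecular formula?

C21H31NO9

Walk through each heavy atom and fill implicit hydrogens from standard valence (C 4, N 3, O 2, S 2, halogen 1):
  atom 1: O, bond orders sum to 2 (valence 2) → 0 H
  atom 2: C, bond orders sum to 4 (valence 4) → 0 H
  atom 3: O, bond orders sum to 1 (valence 2) → 1 H
  atom 4: C, bond orders sum to 3 (valence 4) → 1 H
  atom 5: C, bond orders sum to 2 (valence 4) → 2 H
  atom 6: C, bond orders sum to 4 (valence 4) → 0 H
  atom 7: O, bond orders sum to 2 (valence 2) → 0 H
  atom 8: O, bond orders sum to 2 (valence 2) → 0 H
  atom 9: C, bond orders sum to 1 (valence 4) → 3 H
  atom 10: C, bond orders sum to 3 (valence 4) → 1 H
  atom 11: C, bond orders sum to 4 (valence 4) → 0 H
  atom 12: O, bond orders sum to 2 (valence 2) → 0 H
  atom 13: O, bond orders sum to 2 (valence 2) → 0 H
  atom 14: C with explicit H count 3
  atom 15: C, bond orders sum to 3 (valence 4) → 1 H
  atom 16: C, bond orders sum to 4 (valence 4) → 0 H
  atom 17: O, bond orders sum to 2 (valence 2) → 0 H
  atom 18: O, bond orders sum to 2 (valence 2) → 0 H
  atom 19: C, bond orders sum to 1 (valence 4) → 3 H
  atom 20: C, bond orders sum to 2 (valence 4) → 2 H
  atom 21: C, bond orders sum to 2 (valence 4) → 2 H
  atom 22: C, bond orders sum to 2 (valence 4) → 2 H
  atom 23: C, bond orders sum to 3 (valence 4) → 1 H
  atom 24: C, bond orders sum to 4 (valence 4) → 0 H
  atom 25: C, bond orders sum to 1 (valence 4) → 3 H
  atom 26: O, bond orders sum to 2 (valence 2) → 0 H
  atom 27: C, bond orders sum to 2 (valence 4) → 2 H
  atom 28: C, bond orders sum to 2 (valence 4) → 2 H
  atom 29: C, bond orders sum to 2 (valence 4) → 2 H
  atom 30: C, bond orders sum to 4 (valence 4) → 0 H
  atom 31: N, bond orders sum to 3 (valence 3) → 0 H
Totals → C:21, H:31, N:1, O:9.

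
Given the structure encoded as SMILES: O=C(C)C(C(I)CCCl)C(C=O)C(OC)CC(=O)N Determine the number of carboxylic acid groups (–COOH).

Scan the SMILES for the carboxylic acid motif — none present.
Groups that are present: 1 aldehyde, 1 amide, 1 ether, 1 ketone.

0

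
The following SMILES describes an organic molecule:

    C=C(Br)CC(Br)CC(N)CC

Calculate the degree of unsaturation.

1

Molecular formula: C8H15Br2N.
DoU = (2C + 2 + N − H − X) / 2, where X is the halogen count and O/S are ignored.
    = (2·8 + 2 + 1 − 15 − 2) / 2 = 2 / 2 = 1.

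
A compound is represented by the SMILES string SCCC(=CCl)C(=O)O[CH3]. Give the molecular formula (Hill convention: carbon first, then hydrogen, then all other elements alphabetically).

Walk through each heavy atom and fill implicit hydrogens from standard valence (C 4, N 3, O 2, S 2, halogen 1):
  atom 1: S, bond orders sum to 1 (valence 2) → 1 H
  atom 2: C, bond orders sum to 2 (valence 4) → 2 H
  atom 3: C, bond orders sum to 2 (valence 4) → 2 H
  atom 4: C, bond orders sum to 4 (valence 4) → 0 H
  atom 5: C, bond orders sum to 3 (valence 4) → 1 H
  atom 6: Cl (halogen, monovalent) → 0 H
  atom 7: C, bond orders sum to 4 (valence 4) → 0 H
  atom 8: O, bond orders sum to 2 (valence 2) → 0 H
  atom 9: O, bond orders sum to 2 (valence 2) → 0 H
  atom 10: C with explicit H count 3
Totals → C:6, H:9, Cl:1, O:2, S:1.

C6H9ClO2S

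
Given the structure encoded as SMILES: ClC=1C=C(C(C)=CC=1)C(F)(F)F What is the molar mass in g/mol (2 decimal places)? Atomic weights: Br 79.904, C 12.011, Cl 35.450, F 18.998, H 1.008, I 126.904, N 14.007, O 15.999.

194.58 g/mol

First, the molecular formula is C8H6ClF3 (counting implicit H from valence).
  C: 8 × 12.011 = 96.088
  Cl: 1 × 35.450 = 35.450
  F: 3 × 18.998 = 56.994
  H: 6 × 1.008 = 6.048
Sum: 8×12.011 + 1×35.450 + 3×18.998 + 6×1.008 = 194.580 → 194.58 g/mol.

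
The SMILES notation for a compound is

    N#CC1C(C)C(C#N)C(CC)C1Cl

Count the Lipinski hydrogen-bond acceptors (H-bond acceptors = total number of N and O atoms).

2

N atoms: 2; O atoms: 0.
Lipinski HBA = 2 + 0 = 2.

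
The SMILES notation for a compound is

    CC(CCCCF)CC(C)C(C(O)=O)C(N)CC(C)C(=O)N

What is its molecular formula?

C16H31FN2O3

Walk through each heavy atom and fill implicit hydrogens from standard valence (C 4, N 3, O 2, S 2, halogen 1):
  atom 1: C, bond orders sum to 1 (valence 4) → 3 H
  atom 2: C, bond orders sum to 3 (valence 4) → 1 H
  atom 3: C, bond orders sum to 2 (valence 4) → 2 H
  atom 4: C, bond orders sum to 2 (valence 4) → 2 H
  atom 5: C, bond orders sum to 2 (valence 4) → 2 H
  atom 6: C, bond orders sum to 2 (valence 4) → 2 H
  atom 7: F (halogen, monovalent) → 0 H
  atom 8: C, bond orders sum to 2 (valence 4) → 2 H
  atom 9: C, bond orders sum to 3 (valence 4) → 1 H
  atom 10: C, bond orders sum to 1 (valence 4) → 3 H
  atom 11: C, bond orders sum to 3 (valence 4) → 1 H
  atom 12: C, bond orders sum to 4 (valence 4) → 0 H
  atom 13: O, bond orders sum to 1 (valence 2) → 1 H
  atom 14: O, bond orders sum to 2 (valence 2) → 0 H
  atom 15: C, bond orders sum to 3 (valence 4) → 1 H
  atom 16: N, bond orders sum to 1 (valence 3) → 2 H
  atom 17: C, bond orders sum to 2 (valence 4) → 2 H
  atom 18: C, bond orders sum to 3 (valence 4) → 1 H
  atom 19: C, bond orders sum to 1 (valence 4) → 3 H
  atom 20: C, bond orders sum to 4 (valence 4) → 0 H
  atom 21: O, bond orders sum to 2 (valence 2) → 0 H
  atom 22: N, bond orders sum to 1 (valence 3) → 2 H
Totals → C:16, H:31, F:1, N:2, O:3.
In Hill order: C16H31FN2O3.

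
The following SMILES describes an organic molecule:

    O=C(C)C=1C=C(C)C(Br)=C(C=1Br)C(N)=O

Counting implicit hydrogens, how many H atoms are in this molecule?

9

Walk through each heavy atom and fill implicit hydrogens from standard valence (C 4, N 3, O 2, S 2, halogen 1):
  atom 1: O, bond orders sum to 2 (valence 2) → 0 H
  atom 2: C, bond orders sum to 4 (valence 4) → 0 H
  atom 3: C, bond orders sum to 1 (valence 4) → 3 H
  atom 4: C, bond orders sum to 4 (valence 4) → 0 H
  atom 5: C, bond orders sum to 3 (valence 4) → 1 H
  atom 6: C, bond orders sum to 4 (valence 4) → 0 H
  atom 7: C, bond orders sum to 1 (valence 4) → 3 H
  atom 8: C, bond orders sum to 4 (valence 4) → 0 H
  atom 9: Br (halogen, monovalent) → 0 H
  atom 10: C, bond orders sum to 4 (valence 4) → 0 H
  atom 11: C, bond orders sum to 4 (valence 4) → 0 H
  atom 12: Br (halogen, monovalent) → 0 H
  atom 13: C, bond orders sum to 4 (valence 4) → 0 H
  atom 14: N, bond orders sum to 1 (valence 3) → 2 H
  atom 15: O, bond orders sum to 2 (valence 2) → 0 H
Total hydrogens: 9.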